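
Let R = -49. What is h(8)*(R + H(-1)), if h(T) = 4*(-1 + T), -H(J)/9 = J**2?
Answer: -1624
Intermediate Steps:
H(J) = -9*J**2
h(T) = -4 + 4*T
h(8)*(R + H(-1)) = (-4 + 4*8)*(-49 - 9*(-1)**2) = (-4 + 32)*(-49 - 9*1) = 28*(-49 - 9) = 28*(-58) = -1624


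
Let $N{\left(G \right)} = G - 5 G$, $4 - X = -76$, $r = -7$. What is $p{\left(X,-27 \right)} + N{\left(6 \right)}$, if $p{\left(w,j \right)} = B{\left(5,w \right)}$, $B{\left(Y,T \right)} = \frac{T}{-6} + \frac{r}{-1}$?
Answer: $- \frac{91}{3} \approx -30.333$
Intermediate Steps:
$B{\left(Y,T \right)} = 7 - \frac{T}{6}$ ($B{\left(Y,T \right)} = \frac{T}{-6} - \frac{7}{-1} = T \left(- \frac{1}{6}\right) - -7 = - \frac{T}{6} + 7 = 7 - \frac{T}{6}$)
$X = 80$ ($X = 4 - -76 = 4 + 76 = 80$)
$p{\left(w,j \right)} = 7 - \frac{w}{6}$
$N{\left(G \right)} = - 4 G$
$p{\left(X,-27 \right)} + N{\left(6 \right)} = \left(7 - \frac{40}{3}\right) - 24 = - \frac{19}{3} - 24 = - \frac{91}{3}$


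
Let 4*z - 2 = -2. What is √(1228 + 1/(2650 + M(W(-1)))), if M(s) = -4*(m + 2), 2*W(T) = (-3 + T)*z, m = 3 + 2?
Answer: √8442360174/2622 ≈ 35.043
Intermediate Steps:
z = 0 (z = ½ + (¼)*(-2) = ½ - ½ = 0)
m = 5
W(T) = 0 (W(T) = ((-3 + T)*0)/2 = (½)*0 = 0)
M(s) = -28 (M(s) = -4*(5 + 2) = -4*7 = -28)
√(1228 + 1/(2650 + M(W(-1)))) = √(1228 + 1/(2650 - 28)) = √(1228 + 1/2622) = √(3219817/2622) = √8442360174/2622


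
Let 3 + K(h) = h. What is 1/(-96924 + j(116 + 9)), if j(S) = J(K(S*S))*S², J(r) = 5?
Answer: -1/18799 ≈ -5.3194e-5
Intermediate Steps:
K(h) = -3 + h
j(S) = 5*S²
1/(-96924 + j(116 + 9)) = 1/(-96924 + 5*(116 + 9)²) = 1/(-96924 + 5*125²) = 1/(-96924 + 5*15625) = 1/(-96924 + 78125) = 1/(-18799) = -1/18799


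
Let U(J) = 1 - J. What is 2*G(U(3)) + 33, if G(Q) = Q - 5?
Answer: 19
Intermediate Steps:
G(Q) = -5 + Q
2*G(U(3)) + 33 = 2*(-5 + (1 - 1*3)) + 33 = 2*(-5 + (1 - 3)) + 33 = 2*(-5 - 2) + 33 = 2*(-7) + 33 = -14 + 33 = 19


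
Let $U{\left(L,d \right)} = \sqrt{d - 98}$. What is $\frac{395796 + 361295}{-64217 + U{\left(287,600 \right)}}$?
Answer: $- \frac{48618112747}{4123822587} - \frac{757091 \sqrt{502}}{4123822587} \approx -11.794$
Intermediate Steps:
$U{\left(L,d \right)} = \sqrt{-98 + d}$
$\frac{395796 + 361295}{-64217 + U{\left(287,600 \right)}} = \frac{395796 + 361295}{-64217 + \sqrt{-98 + 600}} = \frac{757091}{-64217 + \sqrt{502}}$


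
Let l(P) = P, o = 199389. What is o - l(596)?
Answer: 198793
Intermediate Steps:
o - l(596) = 199389 - 1*596 = 199389 - 596 = 198793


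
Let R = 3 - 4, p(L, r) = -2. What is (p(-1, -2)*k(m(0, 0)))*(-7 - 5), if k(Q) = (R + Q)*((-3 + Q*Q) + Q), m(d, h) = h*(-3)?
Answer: 72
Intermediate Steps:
m(d, h) = -3*h
R = -1
k(Q) = (-1 + Q)*(-3 + Q + Q²) (k(Q) = (-1 + Q)*((-3 + Q*Q) + Q) = (-1 + Q)*((-3 + Q²) + Q) = (-1 + Q)*(-3 + Q + Q²))
(p(-1, -2)*k(m(0, 0)))*(-7 - 5) = (-2*(3 + (-3*0)³ - (-12)*0))*(-7 - 5) = -2*(3 + 0³ - 4*0)*(-12) = -2*(3 + 0 + 0)*(-12) = -2*3*(-12) = -6*(-12) = 72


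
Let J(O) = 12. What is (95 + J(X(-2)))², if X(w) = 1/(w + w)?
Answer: 11449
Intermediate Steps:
X(w) = 1/(2*w)
(95 + J(X(-2)))² = (95 + 12)² = 107² = 11449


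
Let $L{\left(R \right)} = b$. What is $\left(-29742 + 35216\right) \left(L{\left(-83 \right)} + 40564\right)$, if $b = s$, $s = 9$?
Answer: $222096602$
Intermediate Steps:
$b = 9$
$L{\left(R \right)} = 9$
$\left(-29742 + 35216\right) \left(L{\left(-83 \right)} + 40564\right) = \left(-29742 + 35216\right) \left(9 + 40564\right) = 5474 \cdot 40573 = 222096602$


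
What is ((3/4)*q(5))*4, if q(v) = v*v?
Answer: 75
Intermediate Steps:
q(v) = v²
((3/4)*q(5))*4 = ((3/4)*5²)*4 = ((3*(¼))*25)*4 = ((¾)*25)*4 = (75/4)*4 = 75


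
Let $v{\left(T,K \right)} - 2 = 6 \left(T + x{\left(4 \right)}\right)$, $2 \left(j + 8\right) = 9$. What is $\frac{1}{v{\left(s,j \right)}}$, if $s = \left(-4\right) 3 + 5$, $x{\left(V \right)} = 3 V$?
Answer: $\frac{1}{32} \approx 0.03125$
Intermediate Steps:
$j = - \frac{7}{2}$ ($j = -8 + \frac{1}{2} \cdot 9 = -8 + \frac{9}{2} = - \frac{7}{2} \approx -3.5$)
$s = -7$ ($s = -12 + 5 = -7$)
$v{\left(T,K \right)} = 74 + 6 T$ ($v{\left(T,K \right)} = 2 + 6 \left(T + 3 \cdot 4\right) = 2 + 6 \left(T + 12\right) = 2 + 6 \left(12 + T\right) = 2 + \left(72 + 6 T\right) = 74 + 6 T$)
$\frac{1}{v{\left(s,j \right)}} = \frac{1}{74 + 6 \left(-7\right)} = \frac{1}{74 - 42} = \frac{1}{32}$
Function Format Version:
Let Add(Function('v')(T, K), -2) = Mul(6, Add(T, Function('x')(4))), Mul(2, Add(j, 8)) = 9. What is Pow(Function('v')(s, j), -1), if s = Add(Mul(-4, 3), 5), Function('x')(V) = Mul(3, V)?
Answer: Rational(1, 32) ≈ 0.031250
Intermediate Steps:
j = Rational(-7, 2) (j = Add(-8, Mul(Rational(1, 2), 9)) = Add(-8, Rational(9, 2)) = Rational(-7, 2) ≈ -3.5000)
s = -7 (s = Add(-12, 5) = -7)
Function('v')(T, K) = Add(74, Mul(6, T)) (Function('v')(T, K) = Add(2, Mul(6, Add(T, Mul(3, 4)))) = Add(2, Mul(6, Add(T, 12))) = Add(2, Mul(6, Add(12, T))) = Add(2, Add(72, Mul(6, T))) = Add(74, Mul(6, T)))
Pow(Function('v')(s, j), -1) = Pow(Add(74, Mul(6, -7)), -1) = Pow(Add(74, -42), -1) = Pow(32, -1) = Rational(1, 32)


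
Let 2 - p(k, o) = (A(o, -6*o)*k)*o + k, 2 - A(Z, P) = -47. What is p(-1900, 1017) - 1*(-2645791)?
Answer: 97330393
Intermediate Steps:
A(Z, P) = 49 (A(Z, P) = 2 - 1*(-47) = 2 + 47 = 49)
p(k, o) = 2 - k - 49*k*o (p(k, o) = 2 - ((49*k)*o + k) = 2 - (49*k*o + k) = 2 - (k + 49*k*o) = 2 + (-k - 49*k*o) = 2 - k - 49*k*o)
p(-1900, 1017) - 1*(-2645791) = (2 - 1*(-1900) - 49*(-1900)*1017) - 1*(-2645791) = (2 + 1900 + 94682700) + 2645791 = 94684602 + 2645791 = 97330393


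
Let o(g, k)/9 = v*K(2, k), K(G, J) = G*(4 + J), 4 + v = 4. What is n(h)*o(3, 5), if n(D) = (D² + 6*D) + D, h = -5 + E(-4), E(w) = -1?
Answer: 0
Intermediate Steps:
v = 0 (v = -4 + 4 = 0)
h = -6 (h = -5 - 1 = -6)
o(g, k) = 0 (o(g, k) = 9*(0*(2*(4 + k))) = 9*(0*(8 + 2*k)) = 9*0 = 0)
n(D) = D² + 7*D
n(h)*o(3, 5) = -6*(7 - 6)*0 = -6*1*0 = -6*0 = 0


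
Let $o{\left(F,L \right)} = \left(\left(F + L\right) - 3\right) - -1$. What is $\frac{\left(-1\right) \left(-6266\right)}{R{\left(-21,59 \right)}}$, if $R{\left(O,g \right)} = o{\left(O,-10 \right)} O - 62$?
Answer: $\frac{6266}{631} \approx 9.9303$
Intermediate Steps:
$o{\left(F,L \right)} = -2 + F + L$ ($o{\left(F,L \right)} = \left(-3 + F + L\right) + 1 = -2 + F + L$)
$R{\left(O,g \right)} = -62 + O \left(-12 + O\right)$ ($R{\left(O,g \right)} = \left(-2 + O - 10\right) O - 62 = \left(-12 + O\right) O - 62 = O \left(-12 + O\right) - 62 = -62 + O \left(-12 + O\right)$)
$\frac{\left(-1\right) \left(-6266\right)}{R{\left(-21,59 \right)}} = \frac{\left(-1\right) \left(-6266\right)}{-62 - 21 \left(-12 - 21\right)} = \frac{6266}{-62 - -693} = \frac{6266}{-62 + 693} = \frac{6266}{631}$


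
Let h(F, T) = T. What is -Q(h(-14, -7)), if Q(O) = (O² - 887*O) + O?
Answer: -6251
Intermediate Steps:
Q(O) = O² - 886*O
-Q(h(-14, -7)) = -(-7)*(-886 - 7) = -(-7)*(-893) = -1*6251 = -6251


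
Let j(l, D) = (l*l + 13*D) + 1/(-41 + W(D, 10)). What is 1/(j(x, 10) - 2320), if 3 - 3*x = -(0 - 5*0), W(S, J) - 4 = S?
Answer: -27/59104 ≈ -0.00045682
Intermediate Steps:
W(S, J) = 4 + S
x = 1 (x = 1 - (-1)*(0 - 5*0)/3 = 1 - (-1)*(0 + 0)/3 = 1 - (-1)*0/3 = 1 - 1/3*0 = 1 + 0 = 1)
j(l, D) = l**2 + 1/(-37 + D) + 13*D (j(l, D) = (l*l + 13*D) + 1/(-41 + (4 + D)) = (l**2 + 13*D) + 1/(-37 + D) = l**2 + 1/(-37 + D) + 13*D)
1/(j(x, 10) - 2320) = 1/((1 - 481*10 - 37*1**2 + 13*10**2 + 10*1**2)/(-37 + 10) - 2320) = 1/((1 - 4810 - 37*1 + 13*100 + 10*1)/(-27) - 2320) = 1/(-(1 - 4810 - 37 + 1300 + 10)/27 - 2320) = 1/(-1/27*(-3536) - 2320) = 1/(3536/27 - 2320) = 1/(-59104/27) = -27/59104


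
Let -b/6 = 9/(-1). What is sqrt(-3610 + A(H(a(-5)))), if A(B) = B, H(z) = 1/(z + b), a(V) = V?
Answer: I*sqrt(176889)/7 ≈ 60.083*I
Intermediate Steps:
b = 54 (b = -54/(-1) = -54*(-1) = -6*(-9) = 54)
H(z) = 1/(54 + z) (H(z) = 1/(z + 54) = 1/(54 + z))
sqrt(-3610 + A(H(a(-5)))) = sqrt(-3610 + 1/(54 - 5)) = sqrt(-3610 + 1/49) = sqrt(-176889/49) = I*sqrt(176889)/7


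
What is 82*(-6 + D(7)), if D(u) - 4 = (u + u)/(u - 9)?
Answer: -738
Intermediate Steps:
D(u) = 4 + 2*u/(-9 + u) (D(u) = 4 + (u + u)/(u - 9) = 4 + (2*u)/(-9 + u) = 4 + 2*u/(-9 + u))
82*(-6 + D(7)) = 82*(-6 + 6*(-6 + 7)/(-9 + 7)) = 82*(-6 + 6*1/(-2)) = 82*(-6 + 6*(-½)*1) = 82*(-6 - 3) = 82*(-9) = -738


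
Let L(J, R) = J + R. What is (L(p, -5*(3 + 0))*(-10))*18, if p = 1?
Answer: 2520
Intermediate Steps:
(L(p, -5*(3 + 0))*(-10))*18 = ((1 - 5*(3 + 0))*(-10))*18 = ((1 - 5*3)*(-10))*18 = ((1 - 15)*(-10))*18 = -14*(-10)*18 = 140*18 = 2520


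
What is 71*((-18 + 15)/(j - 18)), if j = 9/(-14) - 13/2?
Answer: 1491/176 ≈ 8.4716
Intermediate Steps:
j = -50/7 (j = 9*(-1/14) - 13*½ = -9/14 - 13/2 = -50/7 ≈ -7.1429)
71*((-18 + 15)/(j - 18)) = 71*((-18 + 15)/(-50/7 - 18)) = 71*(-3/(-176/7)) = 71*(-3*(-7/176)) = 71*(21/176) = 1491/176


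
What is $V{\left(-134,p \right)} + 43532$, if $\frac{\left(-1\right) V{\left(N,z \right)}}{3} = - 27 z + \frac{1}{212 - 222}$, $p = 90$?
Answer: $\frac{508223}{10} \approx 50822.0$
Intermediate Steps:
$V{\left(N,z \right)} = \frac{3}{10} + 81 z$ ($V{\left(N,z \right)} = - 3 \left(- 27 z + \frac{1}{212 - 222}\right) = - 3 \left(- 27 z + \frac{1}{-10}\right) = - 3 \left(- 27 z - \frac{1}{10}\right) = - 3 \left(- \frac{1}{10} - 27 z\right) = \frac{3}{10} + 81 z$)
$V{\left(-134,p \right)} + 43532 = \left(\frac{3}{10} + 81 \cdot 90\right) + 43532 = \left(\frac{3}{10} + 7290\right) + 43532 = \frac{72903}{10} + 43532 = \frac{508223}{10}$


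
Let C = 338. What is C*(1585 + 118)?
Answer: 575614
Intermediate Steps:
C*(1585 + 118) = 338*(1585 + 118) = 338*1703 = 575614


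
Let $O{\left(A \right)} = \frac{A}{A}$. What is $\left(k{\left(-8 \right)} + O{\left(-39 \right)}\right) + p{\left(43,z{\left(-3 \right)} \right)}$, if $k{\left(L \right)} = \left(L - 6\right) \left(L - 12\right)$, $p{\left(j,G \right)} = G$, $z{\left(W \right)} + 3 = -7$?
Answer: $271$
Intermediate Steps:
$O{\left(A \right)} = 1$
$z{\left(W \right)} = -10$ ($z{\left(W \right)} = -3 - 7 = -10$)
$k{\left(L \right)} = \left(-12 + L\right) \left(-6 + L\right)$ ($k{\left(L \right)} = \left(-6 + L\right) \left(-12 + L\right) = \left(-12 + L\right) \left(-6 + L\right)$)
$\left(k{\left(-8 \right)} + O{\left(-39 \right)}\right) + p{\left(43,z{\left(-3 \right)} \right)} = \left(\left(72 + \left(-8\right)^{2} - -144\right) + 1\right) - 10 = \left(\left(72 + 64 + 144\right) + 1\right) - 10 = \left(280 + 1\right) - 10 = 281 - 10 = 271$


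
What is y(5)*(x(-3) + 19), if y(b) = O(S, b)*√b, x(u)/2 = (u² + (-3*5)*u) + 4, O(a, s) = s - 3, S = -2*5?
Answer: 270*√5 ≈ 603.74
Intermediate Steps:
S = -10
O(a, s) = -3 + s
x(u) = 8 - 30*u + 2*u² (x(u) = 2*((u² + (-3*5)*u) + 4) = 2*((u² - 15*u) + 4) = 2*(4 + u² - 15*u) = 8 - 30*u + 2*u²)
y(b) = √b*(-3 + b) (y(b) = (-3 + b)*√b = √b*(-3 + b))
y(5)*(x(-3) + 19) = (√5*(-3 + 5))*((8 - 30*(-3) + 2*(-3)²) + 19) = (√5*2)*((8 + 90 + 2*9) + 19) = (2*√5)*((8 + 90 + 18) + 19) = (2*√5)*(116 + 19) = (2*√5)*135 = 270*√5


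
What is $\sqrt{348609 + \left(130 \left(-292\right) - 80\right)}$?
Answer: $\sqrt{310569} \approx 557.29$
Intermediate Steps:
$\sqrt{348609 + \left(130 \left(-292\right) - 80\right)} = \sqrt{348609 - 38040} = \sqrt{310569}$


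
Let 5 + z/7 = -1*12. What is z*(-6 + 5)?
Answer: 119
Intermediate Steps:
z = -119 (z = -35 + 7*(-1*12) = -35 + 7*(-12) = -35 - 84 = -119)
z*(-6 + 5) = -119*(-6 + 5) = -119*(-1) = 119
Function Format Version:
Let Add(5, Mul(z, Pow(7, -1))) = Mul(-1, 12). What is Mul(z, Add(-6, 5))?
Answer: 119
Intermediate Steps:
z = -119 (z = Add(-35, Mul(7, Mul(-1, 12))) = Add(-35, Mul(7, -12)) = Add(-35, -84) = -119)
Mul(z, Add(-6, 5)) = Mul(-119, Add(-6, 5)) = Mul(-119, -1) = 119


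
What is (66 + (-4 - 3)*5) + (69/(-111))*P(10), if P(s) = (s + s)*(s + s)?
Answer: -8053/37 ≈ -217.65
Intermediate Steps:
P(s) = 4*s**2 (P(s) = (2*s)*(2*s) = 4*s**2)
(66 + (-4 - 3)*5) + (69/(-111))*P(10) = (66 + (-4 - 3)*5) + (69/(-111))*(4*10**2) = (66 - 7*5) + (69*(-1/111))*(4*100) = (66 - 35) - 23/37*400 = 31 - 9200/37 = -8053/37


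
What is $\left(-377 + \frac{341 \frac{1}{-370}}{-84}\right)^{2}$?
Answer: $\frac{137283847478761}{965966400} \approx 1.4212 \cdot 10^{5}$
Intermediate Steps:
$\left(-377 + \frac{341 \frac{1}{-370}}{-84}\right)^{2} = \left(-377 + 341 \left(- \frac{1}{370}\right) \left(- \frac{1}{84}\right)\right)^{2} = \left(-377 - - \frac{341}{31080}\right)^{2} = \left(-377 + \frac{341}{31080}\right)^{2} = \left(- \frac{11716819}{31080}\right)^{2} = \frac{137283847478761}{965966400}$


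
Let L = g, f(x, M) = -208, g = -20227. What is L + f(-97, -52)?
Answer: -20435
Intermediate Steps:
L = -20227
L + f(-97, -52) = -20227 - 208 = -20435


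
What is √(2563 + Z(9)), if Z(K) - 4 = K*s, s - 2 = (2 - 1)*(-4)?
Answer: √2549 ≈ 50.488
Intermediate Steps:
s = -2 (s = 2 + (2 - 1)*(-4) = 2 + 1*(-4) = 2 - 4 = -2)
Z(K) = 4 - 2*K (Z(K) = 4 + K*(-2) = 4 - 2*K)
√(2563 + Z(9)) = √(2563 + (4 - 2*9)) = √(2563 + (4 - 18)) = √(2563 - 14) = √2549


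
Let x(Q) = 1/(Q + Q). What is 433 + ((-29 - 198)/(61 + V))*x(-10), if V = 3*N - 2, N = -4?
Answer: 407247/940 ≈ 433.24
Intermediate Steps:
V = -14 (V = 3*(-4) - 2 = -12 - 2 = -14)
x(Q) = 1/(2*Q)
433 + ((-29 - 198)/(61 + V))*x(-10) = 433 + ((-29 - 198)/(61 - 14))*((1/2)/(-10)) = 433 + (-227/47)*((1/2)*(-1/10)) = 433 - 227*1/47*(-1/20) = 433 - 227/47*(-1/20) = 433 + 227/940 = 407247/940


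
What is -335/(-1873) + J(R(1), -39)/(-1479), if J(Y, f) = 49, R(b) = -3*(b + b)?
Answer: 403688/2770167 ≈ 0.14573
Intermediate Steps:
R(b) = -6*b
-335/(-1873) + J(R(1), -39)/(-1479) = -335/(-1873) + 49/(-1479) = -335*(-1/1873) + 49*(-1/1479) = 335/1873 - 49/1479 = 403688/2770167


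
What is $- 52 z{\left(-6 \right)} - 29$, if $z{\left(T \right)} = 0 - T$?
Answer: $-341$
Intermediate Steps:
$z{\left(T \right)} = - T$
$- 52 z{\left(-6 \right)} - 29 = - 52 \left(\left(-1\right) \left(-6\right)\right) - 29 = \left(-52\right) 6 - 29 = -312 - 29 = -341$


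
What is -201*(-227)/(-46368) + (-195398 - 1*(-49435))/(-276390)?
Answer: -324601897/711980640 ≈ -0.45591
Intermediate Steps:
-201*(-227)/(-46368) + (-195398 - 1*(-49435))/(-276390) = 45627*(-1/46368) + (-195398 + 49435)*(-1/276390) = -15209/15456 - 145963*(-1/276390) = -15209/15456 + 145963/276390 = -324601897/711980640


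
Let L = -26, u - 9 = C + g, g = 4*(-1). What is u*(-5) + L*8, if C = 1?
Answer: -238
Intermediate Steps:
g = -4
u = 6 (u = 9 + (1 - 4) = 9 - 3 = 6)
u*(-5) + L*8 = 6*(-5) - 26*8 = -30 - 208 = -238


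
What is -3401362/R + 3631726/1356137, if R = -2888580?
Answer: 7551621973837/1958655107730 ≈ 3.8555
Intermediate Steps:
-3401362/R + 3631726/1356137 = -3401362/(-2888580) + 3631726/1356137 = -3401362*(-1/2888580) + 3631726*(1/1356137) = 1700681/1444290 + 3631726/1356137 = 7551621973837/1958655107730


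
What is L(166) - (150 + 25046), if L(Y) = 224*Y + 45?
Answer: 12033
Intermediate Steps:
L(Y) = 45 + 224*Y
L(166) - (150 + 25046) = (45 + 224*166) - (150 + 25046) = (45 + 37184) - 1*25196 = 37229 - 25196 = 12033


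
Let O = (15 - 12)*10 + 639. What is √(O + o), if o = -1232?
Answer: I*√563 ≈ 23.728*I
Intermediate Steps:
O = 669 (O = 3*10 + 639 = 30 + 639 = 669)
√(O + o) = √(669 - 1232) = √(-563) = I*√563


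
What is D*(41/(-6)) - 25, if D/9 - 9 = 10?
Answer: -2387/2 ≈ -1193.5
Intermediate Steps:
D = 171 (D = 81 + 9*10 = 81 + 90 = 171)
D*(41/(-6)) - 25 = 171*(41/(-6)) - 25 = 171*(41*(-1/6)) - 25 = 171*(-41/6) - 25 = -2337/2 - 25 = -2387/2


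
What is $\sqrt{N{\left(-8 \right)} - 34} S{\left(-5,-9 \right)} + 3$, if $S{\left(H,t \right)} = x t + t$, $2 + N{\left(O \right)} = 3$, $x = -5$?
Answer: $3 + 36 i \sqrt{33} \approx 3.0 + 206.8 i$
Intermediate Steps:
$N{\left(O \right)} = 1$ ($N{\left(O \right)} = -2 + 3 = 1$)
$S{\left(H,t \right)} = - 4 t$ ($S{\left(H,t \right)} = - 5 t + t = - 4 t$)
$\sqrt{N{\left(-8 \right)} - 34} S{\left(-5,-9 \right)} + 3 = \sqrt{1 - 34} \left(\left(-4\right) \left(-9\right)\right) + 3 = \sqrt{-33} \cdot 36 + 3 = i \sqrt{33} \cdot 36 + 3 = 36 i \sqrt{33} + 3 = 3 + 36 i \sqrt{33}$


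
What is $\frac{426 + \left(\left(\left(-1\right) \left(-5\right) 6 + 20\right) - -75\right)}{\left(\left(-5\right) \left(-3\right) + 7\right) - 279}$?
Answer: $- \frac{551}{257} \approx -2.144$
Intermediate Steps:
$\frac{426 + \left(\left(\left(-1\right) \left(-5\right) 6 + 20\right) - -75\right)}{\left(\left(-5\right) \left(-3\right) + 7\right) - 279} = \frac{426 + \left(\left(5 \cdot 6 + 20\right) + 75\right)}{\left(15 + 7\right) - 279} = \frac{426 + \left(\left(30 + 20\right) + 75\right)}{22 - 279} = \frac{426 + \left(50 + 75\right)}{-257} = \left(426 + 125\right) \left(- \frac{1}{257}\right) = 551 \left(- \frac{1}{257}\right) = - \frac{551}{257}$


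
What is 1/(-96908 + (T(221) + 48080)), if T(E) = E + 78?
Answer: -1/48529 ≈ -2.0606e-5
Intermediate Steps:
T(E) = 78 + E
1/(-96908 + (T(221) + 48080)) = 1/(-96908 + ((78 + 221) + 48080)) = 1/(-96908 + (299 + 48080)) = 1/(-96908 + 48379) = 1/(-48529) = -1/48529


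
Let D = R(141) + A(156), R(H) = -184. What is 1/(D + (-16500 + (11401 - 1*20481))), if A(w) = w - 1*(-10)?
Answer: -1/25598 ≈ -3.9066e-5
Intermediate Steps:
A(w) = 10 + w (A(w) = w + 10 = 10 + w)
D = -18 (D = -184 + (10 + 156) = -184 + 166 = -18)
1/(D + (-16500 + (11401 - 1*20481))) = 1/(-18 + (-16500 + (11401 - 1*20481))) = 1/(-18 + (-16500 + (11401 - 20481))) = 1/(-18 + (-16500 - 9080)) = 1/(-18 - 25580) = 1/(-25598) = -1/25598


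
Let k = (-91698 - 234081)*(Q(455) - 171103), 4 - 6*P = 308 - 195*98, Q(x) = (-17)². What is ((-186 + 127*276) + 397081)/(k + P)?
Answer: 1295841/166942851721 ≈ 7.7622e-6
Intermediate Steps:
Q(x) = 289
P = 9403/3 (P = ⅔ - (308 - 195*98)/6 = ⅔ - (308 - 19110)/6 = ⅔ - ⅙*(-18802) = ⅔ + 9401/3 = 9403/3 ≈ 3134.3)
k = 55647614106 (k = (-91698 - 234081)*(289 - 171103) = -325779*(-170814) = 55647614106)
((-186 + 127*276) + 397081)/(k + P) = ((-186 + 127*276) + 397081)/(55647614106 + 9403/3) = ((-186 + 35052) + 397081)/(166942851721/3) = (34866 + 397081)*(3/166942851721) = 431947*(3/166942851721) = 1295841/166942851721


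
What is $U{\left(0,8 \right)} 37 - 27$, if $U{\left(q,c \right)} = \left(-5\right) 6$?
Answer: $-1137$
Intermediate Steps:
$U{\left(q,c \right)} = -30$
$U{\left(0,8 \right)} 37 - 27 = \left(-30\right) 37 - 27 = -1110 - 27 = -1137$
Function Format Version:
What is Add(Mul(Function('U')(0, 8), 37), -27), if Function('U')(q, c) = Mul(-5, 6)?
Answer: -1137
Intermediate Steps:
Function('U')(q, c) = -30
Add(Mul(Function('U')(0, 8), 37), -27) = Add(Mul(-30, 37), -27) = Add(-1110, -27) = -1137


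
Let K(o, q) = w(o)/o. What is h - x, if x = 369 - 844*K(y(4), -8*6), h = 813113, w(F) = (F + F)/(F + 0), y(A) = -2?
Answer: 811900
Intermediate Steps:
w(F) = 2 (w(F) = (2*F)/F = 2)
K(o, q) = 2/o
x = 1213 (x = 369 - 1688/(-2) = 369 - 1688*(-1)/2 = 369 - 844*(-1) = 369 + 844 = 1213)
h - x = 813113 - 1*1213 = 813113 - 1213 = 811900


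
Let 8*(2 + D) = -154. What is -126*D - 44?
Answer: 5267/2 ≈ 2633.5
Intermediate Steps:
D = -85/4 (D = -2 + (⅛)*(-154) = -2 - 77/4 = -85/4 ≈ -21.250)
-126*D - 44 = -126*(-85/4) - 44 = 5355/2 - 44 = 5267/2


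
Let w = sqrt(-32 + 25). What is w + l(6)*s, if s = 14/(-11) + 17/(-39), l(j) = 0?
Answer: I*sqrt(7) ≈ 2.6458*I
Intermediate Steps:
w = I*sqrt(7) (w = sqrt(-7) = I*sqrt(7) ≈ 2.6458*I)
s = -733/429 (s = 14*(-1/11) + 17*(-1/39) = -14/11 - 17/39 = -733/429 ≈ -1.7086)
w + l(6)*s = I*sqrt(7) + 0*(-733/429) = I*sqrt(7) + 0 = I*sqrt(7)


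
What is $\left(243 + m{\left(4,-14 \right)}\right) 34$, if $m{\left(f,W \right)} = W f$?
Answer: $6358$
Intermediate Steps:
$\left(243 + m{\left(4,-14 \right)}\right) 34 = \left(243 - 56\right) 34 = 187 \cdot 34 = 6358$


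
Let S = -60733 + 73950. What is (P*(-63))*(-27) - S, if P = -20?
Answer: -47237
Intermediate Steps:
S = 13217
(P*(-63))*(-27) - S = -20*(-63)*(-27) - 1*13217 = 1260*(-27) - 13217 = -34020 - 13217 = -47237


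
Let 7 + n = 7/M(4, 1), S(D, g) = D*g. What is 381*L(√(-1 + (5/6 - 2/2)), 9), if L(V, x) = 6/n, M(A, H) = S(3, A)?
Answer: -27432/77 ≈ -356.26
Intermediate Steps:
M(A, H) = 3*A
n = -77/12 (n = -7 + 7/((3*4)) = -7 + 7/12 = -77/12 ≈ -6.4167)
L(V, x) = -72/77 (L(V, x) = 6/(-77/12) = 6*(-12/77) = -72/77)
381*L(√(-1 + (5/6 - 2/2)), 9) = 381*(-72/77) = -27432/77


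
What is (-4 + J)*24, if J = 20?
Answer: 384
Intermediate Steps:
(-4 + J)*24 = (-4 + 20)*24 = 16*24 = 384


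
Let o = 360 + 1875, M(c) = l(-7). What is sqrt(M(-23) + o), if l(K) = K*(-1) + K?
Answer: sqrt(2235) ≈ 47.276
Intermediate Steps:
l(K) = 0 (l(K) = -K + K = 0)
M(c) = 0
o = 2235
sqrt(M(-23) + o) = sqrt(0 + 2235) = sqrt(2235)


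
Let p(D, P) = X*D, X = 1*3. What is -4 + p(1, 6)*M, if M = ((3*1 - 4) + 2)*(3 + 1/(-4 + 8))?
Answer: 23/4 ≈ 5.7500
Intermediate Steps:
X = 3
p(D, P) = 3*D
M = 13/4 (M = ((3 - 4) + 2)*(3 + 1/4) = (-1 + 2)*(3 + ¼) = 1*(13/4) = 13/4 ≈ 3.2500)
-4 + p(1, 6)*M = -4 + (3*1)*(13/4) = -4 + 3*(13/4) = -4 + 39/4 = 23/4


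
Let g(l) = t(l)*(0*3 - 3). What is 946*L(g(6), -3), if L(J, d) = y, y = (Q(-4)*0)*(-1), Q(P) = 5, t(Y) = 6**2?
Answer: 0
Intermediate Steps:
t(Y) = 36
y = 0 (y = (5*0)*(-1) = 0*(-1) = 0)
g(l) = -108 (g(l) = 36*(0*3 - 3) = 36*(0 - 3) = 36*(-3) = -108)
L(J, d) = 0
946*L(g(6), -3) = 946*0 = 0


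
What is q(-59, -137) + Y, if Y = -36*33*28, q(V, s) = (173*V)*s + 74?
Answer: 1365169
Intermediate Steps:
q(V, s) = 74 + 173*V*s (q(V, s) = 173*V*s + 74 = 74 + 173*V*s)
Y = -33264 (Y = -1188*28 = -33264)
q(-59, -137) + Y = (74 + 173*(-59)*(-137)) - 33264 = (74 + 1398359) - 33264 = 1398433 - 33264 = 1365169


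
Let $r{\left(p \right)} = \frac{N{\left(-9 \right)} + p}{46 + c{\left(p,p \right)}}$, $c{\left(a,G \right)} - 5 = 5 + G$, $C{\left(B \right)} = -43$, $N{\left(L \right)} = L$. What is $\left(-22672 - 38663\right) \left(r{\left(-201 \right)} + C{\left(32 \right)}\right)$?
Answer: $2548575$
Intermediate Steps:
$c{\left(a,G \right)} = 10 + G$ ($c{\left(a,G \right)} = 5 + \left(5 + G\right) = 10 + G$)
$r{\left(p \right)} = \frac{-9 + p}{56 + p}$ ($r{\left(p \right)} = \frac{-9 + p}{46 + \left(10 + p\right)} = \frac{-9 + p}{56 + p}$)
$\left(-22672 - 38663\right) \left(r{\left(-201 \right)} + C{\left(32 \right)}\right) = \left(-22672 - 38663\right) \left(\frac{-9 - 201}{56 - 201} - 43\right) = - 61335 \left(\frac{1}{-145} \left(-210\right) - 43\right) = - 61335 \left(\left(- \frac{1}{145}\right) \left(-210\right) - 43\right) = - 61335 \left(\frac{42}{29} - 43\right) = \left(-61335\right) \left(- \frac{1205}{29}\right) = 2548575$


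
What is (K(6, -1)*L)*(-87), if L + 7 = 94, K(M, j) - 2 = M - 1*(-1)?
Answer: -68121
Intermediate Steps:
K(M, j) = 3 + M (K(M, j) = 2 + (M - 1*(-1)) = 2 + (M + 1) = 2 + (1 + M) = 3 + M)
L = 87 (L = -7 + 94 = 87)
(K(6, -1)*L)*(-87) = ((3 + 6)*87)*(-87) = (9*87)*(-87) = 783*(-87) = -68121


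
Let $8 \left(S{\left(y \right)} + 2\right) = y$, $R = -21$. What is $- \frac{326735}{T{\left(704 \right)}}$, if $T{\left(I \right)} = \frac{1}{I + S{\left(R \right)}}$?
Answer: $- \frac{1828082325}{8} \approx -2.2851 \cdot 10^{8}$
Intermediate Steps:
$S{\left(y \right)} = -2 + \frac{y}{8}$
$T{\left(I \right)} = \frac{1}{- \frac{37}{8} + I}$ ($T{\left(I \right)} = \frac{1}{I + \left(-2 + \frac{1}{8} \left(-21\right)\right)} = \frac{1}{I - \frac{37}{8}} = \frac{1}{- \frac{37}{8} + I}$)
$- \frac{326735}{T{\left(704 \right)}} = - \frac{326735}{8 \frac{1}{-37 + 8 \cdot 704}} = - \frac{326735}{8 \frac{1}{-37 + 5632}} = - \frac{326735}{8 \cdot \frac{1}{5595}} = - \frac{326735}{\frac{8}{5595}} = \left(-326735\right) \frac{5595}{8} = - \frac{1828082325}{8}$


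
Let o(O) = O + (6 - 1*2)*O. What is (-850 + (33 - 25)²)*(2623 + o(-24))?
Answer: -1967358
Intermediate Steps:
o(O) = 5*O (o(O) = O + (6 - 2)*O = O + 4*O = 5*O)
(-850 + (33 - 25)²)*(2623 + o(-24)) = (-850 + (33 - 25)²)*(2623 + 5*(-24)) = (-850 + 8²)*(2623 - 120) = (-850 + 64)*2503 = -786*2503 = -1967358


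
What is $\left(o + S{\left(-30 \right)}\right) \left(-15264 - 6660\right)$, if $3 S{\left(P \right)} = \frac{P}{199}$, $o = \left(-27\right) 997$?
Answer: $\frac{117444478284}{199} \approx 5.9017 \cdot 10^{8}$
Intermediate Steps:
$o = -26919$
$S{\left(P \right)} = \frac{P}{597}$ ($S{\left(P \right)} = \frac{P \frac{1}{199}}{3} = \frac{\frac{1}{199} P}{3} = \frac{P}{597}$)
$\left(o + S{\left(-30 \right)}\right) \left(-15264 - 6660\right) = \left(-26919 + \frac{1}{597} \left(-30\right)\right) \left(-15264 - 6660\right) = \left(-26919 - \frac{10}{199}\right) \left(-21924\right) = \left(- \frac{5356891}{199}\right) \left(-21924\right) = \frac{117444478284}{199}$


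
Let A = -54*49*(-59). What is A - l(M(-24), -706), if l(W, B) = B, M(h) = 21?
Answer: 156820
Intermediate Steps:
A = 156114 (A = -2646*(-59) = 156114)
A - l(M(-24), -706) = 156114 - 1*(-706) = 156114 + 706 = 156820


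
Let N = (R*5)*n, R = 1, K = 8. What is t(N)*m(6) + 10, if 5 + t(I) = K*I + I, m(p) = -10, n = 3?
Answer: -1290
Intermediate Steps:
N = 15 (N = (1*5)*3 = 5*3 = 15)
t(I) = -5 + 9*I (t(I) = -5 + (8*I + I) = -5 + 9*I)
t(N)*m(6) + 10 = (-5 + 9*15)*(-10) + 10 = (-5 + 135)*(-10) + 10 = 130*(-10) + 10 = -1300 + 10 = -1290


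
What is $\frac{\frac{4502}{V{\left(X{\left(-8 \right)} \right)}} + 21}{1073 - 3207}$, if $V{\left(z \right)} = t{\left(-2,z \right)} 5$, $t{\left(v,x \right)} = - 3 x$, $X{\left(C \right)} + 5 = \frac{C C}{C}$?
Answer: $- \frac{8597}{416130} \approx -0.020659$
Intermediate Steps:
$X{\left(C \right)} = -5 + C$ ($X{\left(C \right)} = -5 + \frac{C C}{C} = -5 + \frac{C^{2}}{C} = -5 + C$)
$V{\left(z \right)} = - 15 z$ ($V{\left(z \right)} = - 3 z 5 = - 15 z$)
$\frac{\frac{4502}{V{\left(X{\left(-8 \right)} \right)}} + 21}{1073 - 3207} = \frac{\frac{4502}{\left(-15\right) \left(-5 - 8\right)} + 21}{1073 - 3207} = \frac{\frac{4502}{\left(-15\right) \left(-13\right)} + 21}{-2134} = \left(\frac{4502}{195} + 21\right) \left(- \frac{1}{2134}\right) = \frac{8597}{195} \left(- \frac{1}{2134}\right) = - \frac{8597}{416130}$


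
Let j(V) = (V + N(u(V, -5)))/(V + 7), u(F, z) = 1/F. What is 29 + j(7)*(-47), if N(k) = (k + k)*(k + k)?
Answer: 3585/686 ≈ 5.2259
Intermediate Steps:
N(k) = 4*k**2 (N(k) = (2*k)*(2*k) = 4*k**2)
j(V) = (V + 4/V**2)/(7 + V) (j(V) = (V + 4*(1/V)**2)/(V + 7) = (V + 4/V**2)/(7 + V))
29 + j(7)*(-47) = 29 + ((4 + 7**3)/(7**2*(7 + 7)))*(-47) = 29 + ((1/49)*(4 + 343)/14)*(-47) = 29 + ((1/49)*(1/14)*347)*(-47) = 29 + (347/686)*(-47) = 29 - 16309/686 = 3585/686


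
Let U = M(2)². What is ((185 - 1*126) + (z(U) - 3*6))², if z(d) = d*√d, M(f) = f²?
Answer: 11025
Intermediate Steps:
U = 16 (U = (2²)² = 4² = 16)
z(d) = d^(3/2)
((185 - 1*126) + (z(U) - 3*6))² = ((185 - 1*126) + (16^(3/2) - 3*6))² = ((185 - 126) + (64 - 18))² = (59 + 46)² = 105² = 11025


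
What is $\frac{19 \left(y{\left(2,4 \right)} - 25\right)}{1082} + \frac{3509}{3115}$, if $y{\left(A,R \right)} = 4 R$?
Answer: $\frac{3264073}{3370430} \approx 0.96844$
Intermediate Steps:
$\frac{19 \left(y{\left(2,4 \right)} - 25\right)}{1082} + \frac{3509}{3115} = \frac{19 \left(4 \cdot 4 - 25\right)}{1082} + \frac{3509}{3115} = 19 \left(16 - 25\right) \frac{1}{1082} + 3509 \cdot \frac{1}{3115} = 19 \left(-9\right) \frac{1}{1082} + \frac{3509}{3115} = \left(-171\right) \frac{1}{1082} + \frac{3509}{3115} = - \frac{171}{1082} + \frac{3509}{3115} = \frac{3264073}{3370430}$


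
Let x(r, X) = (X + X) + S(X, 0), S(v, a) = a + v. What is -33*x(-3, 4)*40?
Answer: -15840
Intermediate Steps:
x(r, X) = 3*X (x(r, X) = (X + X) + (0 + X) = 2*X + X = 3*X)
-33*x(-3, 4)*40 = -99*4*40 = -33*12*40 = -396*40 = -15840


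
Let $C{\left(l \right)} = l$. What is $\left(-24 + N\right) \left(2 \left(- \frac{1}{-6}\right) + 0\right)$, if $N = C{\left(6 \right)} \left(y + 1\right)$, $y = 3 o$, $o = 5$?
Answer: $24$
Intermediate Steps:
$y = 15$ ($y = 3 \cdot 5 = 15$)
$N = 96$ ($N = 6 \left(15 + 1\right) = 6 \cdot 16 = 96$)
$\left(-24 + N\right) \left(2 \left(- \frac{1}{-6}\right) + 0\right) = \left(-24 + 96\right) \left(2 \left(- \frac{1}{-6}\right) + 0\right) = 72 \left(2 \left(\left(-1\right) \left(- \frac{1}{6}\right)\right) + 0\right) = 72 \left(2 \cdot \frac{1}{6} + 0\right) = 72 \left(\frac{1}{3} + 0\right) = 72 \cdot \frac{1}{3} = 24$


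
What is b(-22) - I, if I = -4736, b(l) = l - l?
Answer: 4736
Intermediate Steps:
b(l) = 0
b(-22) - I = 0 - 1*(-4736) = 0 + 4736 = 4736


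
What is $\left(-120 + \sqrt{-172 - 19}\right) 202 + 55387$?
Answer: $31147 + 202 i \sqrt{191} \approx 31147.0 + 2791.7 i$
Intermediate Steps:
$\left(-120 + \sqrt{-172 - 19}\right) 202 + 55387 = \left(-120 + \sqrt{-191}\right) 202 + 55387 = \left(-120 + i \sqrt{191}\right) 202 + 55387 = \left(-24240 + 202 i \sqrt{191}\right) + 55387 = 31147 + 202 i \sqrt{191}$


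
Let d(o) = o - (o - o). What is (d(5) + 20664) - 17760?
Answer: 2909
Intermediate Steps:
d(o) = o (d(o) = o - 1*0 = o + 0 = o)
(d(5) + 20664) - 17760 = (5 + 20664) - 17760 = 20669 - 17760 = 2909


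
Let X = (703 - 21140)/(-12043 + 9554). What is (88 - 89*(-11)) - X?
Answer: 2635326/2489 ≈ 1058.8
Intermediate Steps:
X = 20437/2489 (X = -20437/(-2489) = -20437*(-1/2489) = 20437/2489 ≈ 8.2109)
(88 - 89*(-11)) - X = (88 - 89*(-11)) - 1*20437/2489 = (88 + 979) - 20437/2489 = 1067 - 20437/2489 = 2635326/2489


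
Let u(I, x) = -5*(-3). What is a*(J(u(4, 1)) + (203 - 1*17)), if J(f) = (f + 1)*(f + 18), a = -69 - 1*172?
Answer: -172074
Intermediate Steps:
u(I, x) = 15
a = -241 (a = -69 - 172 = -241)
J(f) = (1 + f)*(18 + f)
a*(J(u(4, 1)) + (203 - 1*17)) = -241*((18 + 15² + 19*15) + (203 - 1*17)) = -241*((18 + 225 + 285) + (203 - 17)) = -241*(528 + 186) = -241*714 = -172074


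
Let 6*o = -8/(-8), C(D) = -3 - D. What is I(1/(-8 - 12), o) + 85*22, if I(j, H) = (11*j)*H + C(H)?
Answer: 224009/120 ≈ 1866.7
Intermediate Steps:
o = ⅙ (o = (-8/(-8))/6 = (-8*(-⅛))/6 = (⅙)*1 = ⅙ ≈ 0.16667)
I(j, H) = -3 - H + 11*H*j (I(j, H) = (11*j)*H + (-3 - H) = 11*H*j + (-3 - H) = -3 - H + 11*H*j)
I(1/(-8 - 12), o) + 85*22 = (-3 - 1*⅙ + 11*(⅙)/(-8 - 12)) + 85*22 = (-3 - ⅙ + 11*(⅙)/(-20)) + 1870 = (-3 - ⅙ + 11*(⅙)*(-1/20)) + 1870 = (-3 - ⅙ - 11/120) + 1870 = -391/120 + 1870 = 224009/120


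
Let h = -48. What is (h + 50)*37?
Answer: 74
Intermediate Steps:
(h + 50)*37 = (-48 + 50)*37 = 2*37 = 74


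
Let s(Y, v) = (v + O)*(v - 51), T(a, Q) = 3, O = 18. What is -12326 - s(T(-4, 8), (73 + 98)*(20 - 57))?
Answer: -40251128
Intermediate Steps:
s(Y, v) = (-51 + v)*(18 + v) (s(Y, v) = (v + 18)*(v - 51) = (18 + v)*(-51 + v) = (-51 + v)*(18 + v))
-12326 - s(T(-4, 8), (73 + 98)*(20 - 57)) = -12326 - (-918 + ((73 + 98)*(20 - 57))**2 - 33*(73 + 98)*(20 - 57)) = -12326 - (-918 + (171*(-37))**2 - 5643*(-37)) = -12326 - (-918 + (-6327)**2 - 33*(-6327)) = -12326 - (-918 + 40030929 + 208791) = -12326 - 1*40238802 = -12326 - 40238802 = -40251128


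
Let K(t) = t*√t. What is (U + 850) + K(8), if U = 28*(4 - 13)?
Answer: 598 + 16*√2 ≈ 620.63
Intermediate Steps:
K(t) = t^(3/2)
U = -252 (U = 28*(-9) = -252)
(U + 850) + K(8) = (-252 + 850) + 8^(3/2) = 598 + 16*√2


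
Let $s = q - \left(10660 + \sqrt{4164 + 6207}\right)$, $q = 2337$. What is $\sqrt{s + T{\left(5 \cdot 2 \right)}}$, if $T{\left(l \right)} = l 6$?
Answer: $\sqrt{-8263 - \sqrt{10371}} \approx 91.459 i$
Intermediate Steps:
$T{\left(l \right)} = 6 l$
$s = -8323 - \sqrt{10371}$ ($s = 2337 - \left(10660 + \sqrt{4164 + 6207}\right) = 2337 - \left(10660 + \sqrt{10371}\right) = -8323 - \sqrt{10371} \approx -8424.8$)
$\sqrt{s + T{\left(5 \cdot 2 \right)}} = \sqrt{\left(-8323 - \sqrt{10371}\right) + 6 \cdot 5 \cdot 2} = \sqrt{\left(-8323 - \sqrt{10371}\right) + 6 \cdot 10} = \sqrt{\left(-8323 - \sqrt{10371}\right) + 60} = \sqrt{-8263 - \sqrt{10371}}$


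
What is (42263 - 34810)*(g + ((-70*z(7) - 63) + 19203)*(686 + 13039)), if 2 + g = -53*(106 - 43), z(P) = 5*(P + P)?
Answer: 1456619231527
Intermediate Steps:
z(P) = 10*P (z(P) = 5*(2*P) = 10*P)
g = -3341 (g = -2 - 53*(106 - 43) = -2 - 53*63 = -2 - 3339 = -3341)
(42263 - 34810)*(g + ((-70*z(7) - 63) + 19203)*(686 + 13039)) = (42263 - 34810)*(-3341 + ((-700*7 - 63) + 19203)*(686 + 13039)) = 7453*(-3341 + ((-70*70 - 63) + 19203)*13725) = 7453*(-3341 + ((-4900 - 63) + 19203)*13725) = 7453*(-3341 + (-4963 + 19203)*13725) = 7453*(-3341 + 14240*13725) = 7453*(-3341 + 195444000) = 7453*195440659 = 1456619231527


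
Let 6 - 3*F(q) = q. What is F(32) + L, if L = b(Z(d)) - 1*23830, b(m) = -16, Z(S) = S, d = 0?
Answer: -71564/3 ≈ -23855.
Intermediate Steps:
L = -23846 (L = -16 - 1*23830 = -16 - 23830 = -23846)
F(q) = 2 - q/3
F(32) + L = (2 - ⅓*32) - 23846 = (2 - 32/3) - 23846 = -26/3 - 23846 = -71564/3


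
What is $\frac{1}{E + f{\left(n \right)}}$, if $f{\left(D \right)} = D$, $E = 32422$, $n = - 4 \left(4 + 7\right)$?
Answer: $\frac{1}{32378} \approx 3.0885 \cdot 10^{-5}$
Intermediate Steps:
$n = -44$ ($n = \left(-4\right) 11 = -44$)
$\frac{1}{E + f{\left(n \right)}} = \frac{1}{32422 - 44} = \frac{1}{32378}$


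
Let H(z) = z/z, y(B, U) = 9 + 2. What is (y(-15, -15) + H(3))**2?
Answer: 144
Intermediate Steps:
y(B, U) = 11
H(z) = 1
(y(-15, -15) + H(3))**2 = (11 + 1)**2 = 12**2 = 144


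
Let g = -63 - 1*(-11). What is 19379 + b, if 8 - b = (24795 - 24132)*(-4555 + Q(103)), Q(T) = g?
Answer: 3073828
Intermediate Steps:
g = -52 (g = -63 + 11 = -52)
Q(T) = -52
b = 3054449 (b = 8 - (24795 - 24132)*(-4555 - 52) = 8 - 663*(-4607) = 8 - 1*(-3054441) = 8 + 3054441 = 3054449)
19379 + b = 19379 + 3054449 = 3073828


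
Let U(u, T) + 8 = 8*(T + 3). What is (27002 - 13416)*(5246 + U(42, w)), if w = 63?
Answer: 78336876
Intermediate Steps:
U(u, T) = 16 + 8*T (U(u, T) = -8 + 8*(T + 3) = -8 + 8*(3 + T) = -8 + (24 + 8*T) = 16 + 8*T)
(27002 - 13416)*(5246 + U(42, w)) = (27002 - 13416)*(5246 + (16 + 8*63)) = 13586*(5246 + (16 + 504)) = 13586*(5246 + 520) = 13586*5766 = 78336876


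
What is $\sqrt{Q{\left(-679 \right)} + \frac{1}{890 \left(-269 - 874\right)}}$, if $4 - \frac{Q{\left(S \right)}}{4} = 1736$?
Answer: $\frac{i \sqrt{796595490789830}}{339090} \approx 83.235 i$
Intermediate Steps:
$Q{\left(S \right)} = -6928$ ($Q{\left(S \right)} = 16 - 6944 = -6928$)
$\sqrt{Q{\left(-679 \right)} + \frac{1}{890 \left(-269 - 874\right)}} = \sqrt{-6928 + \frac{1}{890 \left(-269 - 874\right)}} = \sqrt{-6928 + \frac{1}{890 \left(-1143\right)}} = \sqrt{-6928 + \frac{1}{-1017270}} = \sqrt{-6928 - \frac{1}{1017270}} = \sqrt{- \frac{7047646561}{1017270}} = \frac{i \sqrt{796595490789830}}{339090}$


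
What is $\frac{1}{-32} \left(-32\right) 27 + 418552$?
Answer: $418579$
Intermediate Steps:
$\frac{1}{-32} \left(-32\right) 27 + 418552 = \left(- \frac{1}{32}\right) \left(-32\right) 27 + 418552 = 1 \cdot 27 + 418552 = 27 + 418552 = 418579$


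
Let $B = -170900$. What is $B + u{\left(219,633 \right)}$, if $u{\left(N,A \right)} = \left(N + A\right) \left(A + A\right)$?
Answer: $907732$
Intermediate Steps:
$u{\left(N,A \right)} = 2 A \left(A + N\right)$ ($u{\left(N,A \right)} = \left(A + N\right) 2 A = 2 A \left(A + N\right)$)
$B + u{\left(219,633 \right)} = -170900 + 2 \cdot 633 \left(633 + 219\right) = -170900 + 2 \cdot 633 \cdot 852 = -170900 + 1078632 = 907732$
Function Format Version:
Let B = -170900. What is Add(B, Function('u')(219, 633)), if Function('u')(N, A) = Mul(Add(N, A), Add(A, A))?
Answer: 907732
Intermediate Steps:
Function('u')(N, A) = Mul(2, A, Add(A, N)) (Function('u')(N, A) = Mul(Add(A, N), Mul(2, A)) = Mul(2, A, Add(A, N)))
Add(B, Function('u')(219, 633)) = Add(-170900, Mul(2, 633, Add(633, 219))) = Add(-170900, Mul(2, 633, 852)) = Add(-170900, 1078632) = 907732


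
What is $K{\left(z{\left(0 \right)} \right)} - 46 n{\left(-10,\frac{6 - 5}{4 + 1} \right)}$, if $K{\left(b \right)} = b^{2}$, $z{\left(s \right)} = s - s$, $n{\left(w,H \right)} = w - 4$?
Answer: $644$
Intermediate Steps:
$n{\left(w,H \right)} = -4 + w$
$z{\left(s \right)} = 0$
$K{\left(z{\left(0 \right)} \right)} - 46 n{\left(-10,\frac{6 - 5}{4 + 1} \right)} = 0^{2} - 46 \left(-4 - 10\right) = 0 - -644 = 0 + 644 = 644$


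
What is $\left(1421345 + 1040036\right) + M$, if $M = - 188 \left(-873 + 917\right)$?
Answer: $2453109$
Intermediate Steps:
$M = -8272$ ($M = \left(-188\right) 44 = -8272$)
$\left(1421345 + 1040036\right) + M = \left(1421345 + 1040036\right) - 8272 = 2461381 - 8272 = 2453109$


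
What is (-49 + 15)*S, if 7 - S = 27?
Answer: 680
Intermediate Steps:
S = -20 (S = 7 - 1*27 = 7 - 27 = -20)
(-49 + 15)*S = (-49 + 15)*(-20) = -34*(-20) = 680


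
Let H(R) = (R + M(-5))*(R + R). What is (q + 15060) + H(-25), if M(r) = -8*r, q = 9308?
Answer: 23618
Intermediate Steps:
H(R) = 2*R*(40 + R) (H(R) = (R - 8*(-5))*(R + R) = (R + 40)*(2*R) = (40 + R)*(2*R) = 2*R*(40 + R))
(q + 15060) + H(-25) = (9308 + 15060) + 2*(-25)*(40 - 25) = 24368 + 2*(-25)*15 = 24368 - 750 = 23618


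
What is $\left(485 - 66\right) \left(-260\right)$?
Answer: $-108940$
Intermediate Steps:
$\left(485 - 66\right) \left(-260\right) = 419 \left(-260\right) = -108940$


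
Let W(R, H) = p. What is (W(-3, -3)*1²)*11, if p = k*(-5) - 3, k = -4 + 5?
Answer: -88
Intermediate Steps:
k = 1
p = -8 (p = 1*(-5) - 3 = -5 - 3 = -8)
W(R, H) = -8
(W(-3, -3)*1²)*11 = -8*1²*11 = -8*1*11 = -8*11 = -88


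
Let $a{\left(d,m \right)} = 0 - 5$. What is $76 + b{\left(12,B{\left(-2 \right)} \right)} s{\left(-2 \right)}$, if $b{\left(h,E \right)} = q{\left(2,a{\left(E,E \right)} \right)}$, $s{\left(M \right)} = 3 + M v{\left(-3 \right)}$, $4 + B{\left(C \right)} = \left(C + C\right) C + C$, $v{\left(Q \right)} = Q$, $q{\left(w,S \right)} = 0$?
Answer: $76$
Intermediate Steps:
$a{\left(d,m \right)} = -5$ ($a{\left(d,m \right)} = 0 - 5 = -5$)
$B{\left(C \right)} = -4 + C + 2 C^{2}$ ($B{\left(C \right)} = -4 + \left(\left(C + C\right) C + C\right) = -4 + \left(2 C C + C\right) = -4 + \left(2 C^{2} + C\right) = -4 + \left(C + 2 C^{2}\right) = -4 + C + 2 C^{2}$)
$s{\left(M \right)} = 3 - 3 M$ ($s{\left(M \right)} = 3 + M \left(-3\right) = 3 - 3 M$)
$b{\left(h,E \right)} = 0$
$76 + b{\left(12,B{\left(-2 \right)} \right)} s{\left(-2 \right)} = 76 + 0 \left(3 - -6\right) = 76 + 0 \left(3 + 6\right) = 76 + 0 \cdot 9 = 76 + 0 = 76$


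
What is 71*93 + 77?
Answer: 6680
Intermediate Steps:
71*93 + 77 = 6603 + 77 = 6680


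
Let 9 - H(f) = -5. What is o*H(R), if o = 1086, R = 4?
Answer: 15204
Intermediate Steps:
H(f) = 14 (H(f) = 9 - 1*(-5) = 9 + 5 = 14)
o*H(R) = 1086*14 = 15204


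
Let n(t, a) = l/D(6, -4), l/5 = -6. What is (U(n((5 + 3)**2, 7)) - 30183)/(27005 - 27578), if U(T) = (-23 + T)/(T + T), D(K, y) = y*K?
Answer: 100639/1910 ≈ 52.691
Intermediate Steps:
l = -30 (l = 5*(-6) = -30)
D(K, y) = K*y
n(t, a) = 5/4 (n(t, a) = -30/(6*(-4)) = -30/(-24) = -30*(-1/24) = 5/4)
U(T) = (-23 + T)/(2*T) (U(T) = (-23 + T)/((2*T)) = (-23 + T)*(1/(2*T)) = (-23 + T)/(2*T))
(U(n((5 + 3)**2, 7)) - 30183)/(27005 - 27578) = ((-23 + 5/4)/(2*(5/4)) - 30183)/(27005 - 27578) = ((1/2)*(4/5)*(-87/4) - 30183)/(-573) = (-87/10 - 30183)*(-1/573) = -301917/10*(-1/573) = 100639/1910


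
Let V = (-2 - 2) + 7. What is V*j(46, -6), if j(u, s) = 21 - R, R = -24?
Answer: 135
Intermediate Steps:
j(u, s) = 45 (j(u, s) = 21 - 1*(-24) = 21 + 24 = 45)
V = 3 (V = -4 + 7 = 3)
V*j(46, -6) = 3*45 = 135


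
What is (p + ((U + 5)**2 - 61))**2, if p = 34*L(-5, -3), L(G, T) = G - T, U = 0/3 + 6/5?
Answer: 5125696/625 ≈ 8201.1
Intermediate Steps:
U = 6/5 (U = 0*(1/3) + 6*(1/5) = 0 + 6/5 = 6/5 ≈ 1.2000)
p = -68 (p = 34*(-5 - 1*(-3)) = 34*(-5 + 3) = 34*(-2) = -68)
(p + ((U + 5)**2 - 61))**2 = (-68 + ((6/5 + 5)**2 - 61))**2 = (-68 + ((31/5)**2 - 61))**2 = (-68 + (961/25 - 61))**2 = (-68 - 564/25)**2 = (-2264/25)**2 = 5125696/625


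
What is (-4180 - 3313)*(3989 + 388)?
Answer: -32796861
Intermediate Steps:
(-4180 - 3313)*(3989 + 388) = -7493*4377 = -32796861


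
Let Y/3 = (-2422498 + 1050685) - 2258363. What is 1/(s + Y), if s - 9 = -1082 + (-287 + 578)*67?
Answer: -1/10872104 ≈ -9.1979e-8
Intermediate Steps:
Y = -10890528 (Y = 3*((-2422498 + 1050685) - 2258363) = 3*(-1371813 - 2258363) = 3*(-3630176) = -10890528)
s = 18424 (s = 9 + (-1082 + (-287 + 578)*67) = 9 + (-1082 + 291*67) = 9 + (-1082 + 19497) = 9 + 18415 = 18424)
1/(s + Y) = 1/(18424 - 10890528) = 1/(-10872104) = -1/10872104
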